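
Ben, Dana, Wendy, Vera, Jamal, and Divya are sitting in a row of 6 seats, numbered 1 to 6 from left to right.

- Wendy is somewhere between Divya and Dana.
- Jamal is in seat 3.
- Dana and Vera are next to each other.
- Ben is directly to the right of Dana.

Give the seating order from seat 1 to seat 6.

Divya, Wendy, Jamal, Vera, Dana, Ben

From clue 1: Wendy is in {2,3,4,5}.
From clues 1–2: Jamal → seat 3.
From clues 1–3: Wendy is in {2,4,5}.
From clues 1–4: Divya → seat 1, Wendy → seat 2, Vera → seat 4, Dana → seat 5, Ben → seat 6.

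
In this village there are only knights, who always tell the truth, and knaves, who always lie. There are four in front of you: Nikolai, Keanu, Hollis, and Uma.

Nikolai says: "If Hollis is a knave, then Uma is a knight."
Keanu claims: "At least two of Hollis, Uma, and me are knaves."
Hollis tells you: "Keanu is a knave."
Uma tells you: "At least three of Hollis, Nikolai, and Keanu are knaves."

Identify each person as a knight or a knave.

Nikolai: knave, Keanu: knight, Hollis: knave, Uma: knave

Consider Nikolai. Suppose Nikolai is a knight.
Then no assignment of the remaining roles makes every statement match its speaker's type — contradiction.
So Nikolai is a knave.
Consider Keanu. Suppose Keanu is a knave.
Then no assignment of the remaining roles makes every statement match its speaker's type — contradiction.
So Keanu is a knight.
With that fixed, Hollis's statement is false, so Hollis is a knave.
With that fixed, Uma's statement is false, so Uma is a knave.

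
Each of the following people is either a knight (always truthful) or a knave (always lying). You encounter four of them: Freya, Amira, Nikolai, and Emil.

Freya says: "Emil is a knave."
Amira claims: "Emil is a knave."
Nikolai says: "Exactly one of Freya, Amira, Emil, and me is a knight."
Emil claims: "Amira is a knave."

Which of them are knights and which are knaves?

Freya: knight, Amira: knight, Nikolai: knave, Emil: knave

Consider Freya. Suppose Freya is a knave.
Then no assignment of the remaining roles makes every statement match its speaker's type — contradiction.
So Freya is a knight.
Consider Amira. Suppose Amira is a knave.
Then no assignment of the remaining roles makes every statement match its speaker's type — contradiction.
So Amira is a knight.
With that fixed, Nikolai's statement is false, so Nikolai is a knave.
With that fixed, Emil's statement is false, so Emil is a knave.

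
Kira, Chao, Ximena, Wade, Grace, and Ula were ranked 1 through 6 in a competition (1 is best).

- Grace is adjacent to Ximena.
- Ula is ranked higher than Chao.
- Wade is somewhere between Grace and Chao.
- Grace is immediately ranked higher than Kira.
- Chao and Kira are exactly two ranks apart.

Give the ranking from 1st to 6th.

From clues 1–2: Chao is in {2,3,4,5,6}.
From clues 1–3: Wade is in {3,4,5}.
From clues 1–4: Chao is in {2,6}.
From clues 1–5: Ula → rank 1, Ximena → rank 2, Grace → rank 3, Kira → rank 4, Wade → rank 5, Chao → rank 6.

Ula, Ximena, Grace, Kira, Wade, Chao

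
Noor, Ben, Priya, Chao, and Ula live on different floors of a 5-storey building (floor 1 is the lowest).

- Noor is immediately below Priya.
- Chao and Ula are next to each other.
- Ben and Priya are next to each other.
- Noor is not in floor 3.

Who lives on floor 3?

Ben

With clues 1–3, Chao, Priya, and Ula are ruled out for floor 3.
With clues 1–4, Noor is ruled out for floor 3.
So floor 3 is Ben.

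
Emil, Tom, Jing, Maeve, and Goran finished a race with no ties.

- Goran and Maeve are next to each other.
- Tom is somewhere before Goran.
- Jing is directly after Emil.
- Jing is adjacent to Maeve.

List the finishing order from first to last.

From clues 1–2: Tom is in {1,2,3}.
From clues 1–3: Tom is in {1,3}.
From clues 1–4: Tom → place 1, Emil → place 2, Jing → place 3, Maeve → place 4, Goran → place 5.

Tom, Emil, Jing, Maeve, Goran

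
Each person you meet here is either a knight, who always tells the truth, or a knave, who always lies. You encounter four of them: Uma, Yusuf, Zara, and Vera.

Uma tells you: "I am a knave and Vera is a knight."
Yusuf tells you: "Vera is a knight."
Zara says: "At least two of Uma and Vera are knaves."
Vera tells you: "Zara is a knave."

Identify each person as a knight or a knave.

Uma: knave, Yusuf: knave, Zara: knight, Vera: knave

Consider Uma. Suppose Uma is a knight.
Then Uma's own statement would have to be true, but it can't be — contradiction.
So Uma is a knave.
Consider Yusuf. Suppose Yusuf is a knight.
Then no assignment of the remaining roles makes every statement match its speaker's type — contradiction.
So Yusuf is a knave.
Consider Zara. Suppose Zara is a knave.
Then no assignment of the remaining roles makes every statement match its speaker's type — contradiction.
So Zara is a knight.
With that fixed, Vera's statement is false, so Vera is a knave.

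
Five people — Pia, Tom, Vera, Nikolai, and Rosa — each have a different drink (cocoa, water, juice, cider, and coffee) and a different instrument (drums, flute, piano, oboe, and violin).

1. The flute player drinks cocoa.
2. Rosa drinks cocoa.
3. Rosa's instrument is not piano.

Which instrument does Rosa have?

flute

With clues 1–2, drums, oboe, piano, and violin are impossible for Rosa's instrument.
That leaves flute.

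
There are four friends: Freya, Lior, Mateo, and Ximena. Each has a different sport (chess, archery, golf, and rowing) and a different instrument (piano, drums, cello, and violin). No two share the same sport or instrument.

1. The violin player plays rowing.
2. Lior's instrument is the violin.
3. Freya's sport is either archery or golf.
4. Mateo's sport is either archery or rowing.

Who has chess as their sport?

Ximena

With clues 1–2, Lior is impossible for the one with sport chess.
With clues 1–3, Freya is impossible for the one with sport chess.
With clues 1–4, Mateo is impossible for the one with sport chess.
That leaves Ximena.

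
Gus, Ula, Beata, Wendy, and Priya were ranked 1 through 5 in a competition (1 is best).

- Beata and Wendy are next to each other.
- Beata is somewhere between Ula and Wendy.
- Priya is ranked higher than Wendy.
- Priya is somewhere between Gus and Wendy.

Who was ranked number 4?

Beata

With clues 1–3, Priya is ruled out for rank 4.
With clues 1–4, Gus, Ula, and Wendy are ruled out for rank 4.
So rank 4 is Beata.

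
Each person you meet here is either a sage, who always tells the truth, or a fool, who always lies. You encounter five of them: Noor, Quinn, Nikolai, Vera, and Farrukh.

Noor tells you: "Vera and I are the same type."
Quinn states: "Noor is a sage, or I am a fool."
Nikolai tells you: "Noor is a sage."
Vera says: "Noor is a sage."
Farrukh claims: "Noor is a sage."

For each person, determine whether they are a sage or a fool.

Noor: sage, Quinn: sage, Nikolai: sage, Vera: sage, Farrukh: sage

Consider Noor. Suppose Noor is a fool.
Then whichever role Quinn has, Quinn's statement has the wrong truth value — contradiction.
So Noor is a sage.
With that fixed, Quinn's statement is true, so Quinn is a sage.
With that fixed, Nikolai's statement is true, so Nikolai is a sage.
With that fixed, Vera's statement is true, so Vera is a sage.
With that fixed, Farrukh's statement is true, so Farrukh is a sage.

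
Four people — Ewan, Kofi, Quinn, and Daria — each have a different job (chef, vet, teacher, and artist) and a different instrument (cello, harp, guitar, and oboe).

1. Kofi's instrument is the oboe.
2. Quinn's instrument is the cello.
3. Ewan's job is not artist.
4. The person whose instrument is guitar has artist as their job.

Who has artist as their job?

Daria

With clues 1–3, Ewan is impossible for the one with job artist.
With clues 1–4, Kofi and Quinn are impossible for the one with job artist.
That leaves Daria.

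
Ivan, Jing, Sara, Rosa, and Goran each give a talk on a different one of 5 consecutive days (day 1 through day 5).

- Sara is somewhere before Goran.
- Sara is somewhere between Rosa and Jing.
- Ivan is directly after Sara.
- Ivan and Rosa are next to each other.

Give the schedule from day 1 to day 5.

Jing, Sara, Ivan, Rosa, Goran

From clue 1: Sara is in {1,2,3,4}.
From clues 1–2: Sara is in {2,3}.
From clues 1–3: Sara → day 2, Ivan → day 3.
From clues 1–4: Jing → day 1, Rosa → day 4, Goran → day 5.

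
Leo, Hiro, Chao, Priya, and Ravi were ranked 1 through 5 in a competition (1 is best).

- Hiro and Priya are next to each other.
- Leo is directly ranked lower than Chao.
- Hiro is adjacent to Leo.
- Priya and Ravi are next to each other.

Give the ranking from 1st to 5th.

Chao, Leo, Hiro, Priya, Ravi

From clues 1–2: Ravi is in {1,3,5}.
From clues 1–3: Leo is in {2,3}.
From clues 1–4: Chao → rank 1, Leo → rank 2, Hiro → rank 3, Priya → rank 4, Ravi → rank 5.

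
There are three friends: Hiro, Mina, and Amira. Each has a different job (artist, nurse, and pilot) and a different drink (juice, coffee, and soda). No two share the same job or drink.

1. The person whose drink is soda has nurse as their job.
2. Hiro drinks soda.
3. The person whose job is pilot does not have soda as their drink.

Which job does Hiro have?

With clues 1–2, artist and pilot are impossible for Hiro's job.
That leaves nurse.

nurse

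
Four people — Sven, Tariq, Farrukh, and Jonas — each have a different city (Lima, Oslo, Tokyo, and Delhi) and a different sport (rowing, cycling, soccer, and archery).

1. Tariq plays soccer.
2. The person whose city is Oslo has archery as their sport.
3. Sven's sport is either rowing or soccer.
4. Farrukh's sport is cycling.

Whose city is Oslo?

With clues 1–2, Tariq is impossible for the one with city Oslo.
With clues 1–3, Sven is impossible for the one with city Oslo.
With clues 1–4, Farrukh is impossible for the one with city Oslo.
That leaves Jonas.

Jonas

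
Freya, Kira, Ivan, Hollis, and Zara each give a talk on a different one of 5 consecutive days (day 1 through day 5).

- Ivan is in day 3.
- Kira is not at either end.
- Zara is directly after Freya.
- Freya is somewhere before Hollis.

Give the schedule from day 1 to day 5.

From clue 1: Ivan → day 3.
From clues 1–2: Kira is in {2,4}.
From clues 1–3: Freya is in {1,4}.
From clues 1–4: Freya → day 1, Zara → day 2, Kira → day 4, Hollis → day 5.

Freya, Zara, Ivan, Kira, Hollis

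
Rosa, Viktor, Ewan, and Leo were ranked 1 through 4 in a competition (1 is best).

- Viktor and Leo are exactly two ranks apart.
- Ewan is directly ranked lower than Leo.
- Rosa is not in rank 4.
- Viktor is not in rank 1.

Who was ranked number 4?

With clues 1–2, Leo is ruled out for rank 4.
With clues 1–3, Rosa is ruled out for rank 4.
With clues 1–4, Ewan is ruled out for rank 4.
So rank 4 is Viktor.

Viktor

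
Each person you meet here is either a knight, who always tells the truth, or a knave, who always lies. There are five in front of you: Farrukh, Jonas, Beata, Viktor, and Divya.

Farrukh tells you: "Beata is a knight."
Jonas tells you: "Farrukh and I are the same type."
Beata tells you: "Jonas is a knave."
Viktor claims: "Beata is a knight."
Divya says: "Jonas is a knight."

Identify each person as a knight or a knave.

Consider Farrukh. Suppose Farrukh is a knave.
Then whichever role Jonas has, Jonas's statement has the wrong truth value — contradiction.
So Farrukh is a knight.
Consider Jonas. Suppose Jonas is a knight.
Then no assignment of the remaining roles makes every statement match its speaker's type — contradiction.
So Jonas is a knave.
With that fixed, Beata's statement is true, so Beata is a knight.
With that fixed, Viktor's statement is true, so Viktor is a knight.
With that fixed, Divya's statement is false, so Divya is a knave.

Farrukh: knight, Jonas: knave, Beata: knight, Viktor: knight, Divya: knave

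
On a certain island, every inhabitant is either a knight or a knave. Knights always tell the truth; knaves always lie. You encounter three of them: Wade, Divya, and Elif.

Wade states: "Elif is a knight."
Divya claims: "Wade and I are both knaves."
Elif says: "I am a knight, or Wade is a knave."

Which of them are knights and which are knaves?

Wade: knight, Divya: knave, Elif: knight

Consider Wade. Suppose Wade is a knave.
Then whichever role Divya has, Divya's statement has the wrong truth value — contradiction.
So Wade is a knight.
With that fixed, Divya's statement is false, so Divya is a knave.
Consider Elif. Suppose Elif is a knave.
Then Wade's statement comes out false, contradicting Wade being a knight.
So Elif is a knight.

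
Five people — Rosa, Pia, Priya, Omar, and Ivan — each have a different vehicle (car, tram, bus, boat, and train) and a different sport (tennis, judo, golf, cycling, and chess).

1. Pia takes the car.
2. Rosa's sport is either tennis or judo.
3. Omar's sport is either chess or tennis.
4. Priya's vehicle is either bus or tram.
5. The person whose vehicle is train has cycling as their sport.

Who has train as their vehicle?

Ivan

Clue 1 rules out Pia for the one with vehicle train.
With clues 1–4, Priya is impossible for the one with vehicle train.
With clues 1–5, Omar and Rosa are impossible for the one with vehicle train.
That leaves Ivan.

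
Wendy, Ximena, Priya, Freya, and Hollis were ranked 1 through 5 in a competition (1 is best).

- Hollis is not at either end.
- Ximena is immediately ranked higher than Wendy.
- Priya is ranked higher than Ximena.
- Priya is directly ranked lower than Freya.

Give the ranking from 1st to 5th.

From clue 1: Hollis is in {2,3,4}.
From clues 1–3: Wendy is in {3,4,5}.
From clues 1–4: Freya → rank 1, Priya → rank 2, Hollis → rank 3, Ximena → rank 4, Wendy → rank 5.

Freya, Priya, Hollis, Ximena, Wendy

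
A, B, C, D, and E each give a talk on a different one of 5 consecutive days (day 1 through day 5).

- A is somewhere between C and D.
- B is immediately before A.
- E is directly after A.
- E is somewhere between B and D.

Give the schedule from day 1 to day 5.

From clue 1: A is in {2,3,4}.
From clues 1–2: A is in {3,4}.
From clues 1–3: B → day 2, A → day 3, E → day 4.
From clues 1–4: C → day 1, D → day 5.

C, B, A, E, D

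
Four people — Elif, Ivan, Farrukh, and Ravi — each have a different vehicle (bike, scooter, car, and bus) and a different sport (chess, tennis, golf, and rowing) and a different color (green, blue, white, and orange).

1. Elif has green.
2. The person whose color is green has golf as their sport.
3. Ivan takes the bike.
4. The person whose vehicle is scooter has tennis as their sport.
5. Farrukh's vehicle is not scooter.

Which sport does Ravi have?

tennis

With clues 1–2, golf is impossible for Ravi's sport.
With clues 1–5, chess and rowing are impossible for Ravi's sport.
That leaves tennis.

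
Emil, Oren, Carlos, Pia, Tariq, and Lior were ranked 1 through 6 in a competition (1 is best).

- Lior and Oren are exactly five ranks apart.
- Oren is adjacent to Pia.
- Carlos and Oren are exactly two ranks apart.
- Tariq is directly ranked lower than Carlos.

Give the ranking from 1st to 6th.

Oren, Pia, Carlos, Tariq, Emil, Lior

From clue 1: Oren is in {1,6}.
From clues 1–4: Oren → rank 1, Pia → rank 2, Carlos → rank 3, Tariq → rank 4, Emil → rank 5, Lior → rank 6.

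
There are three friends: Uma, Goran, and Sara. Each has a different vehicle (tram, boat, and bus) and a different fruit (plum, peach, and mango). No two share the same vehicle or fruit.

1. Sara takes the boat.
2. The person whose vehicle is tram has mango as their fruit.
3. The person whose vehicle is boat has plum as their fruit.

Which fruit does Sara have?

plum

With clues 1–2, mango is impossible for Sara's fruit.
With clues 1–3, peach is impossible for Sara's fruit.
That leaves plum.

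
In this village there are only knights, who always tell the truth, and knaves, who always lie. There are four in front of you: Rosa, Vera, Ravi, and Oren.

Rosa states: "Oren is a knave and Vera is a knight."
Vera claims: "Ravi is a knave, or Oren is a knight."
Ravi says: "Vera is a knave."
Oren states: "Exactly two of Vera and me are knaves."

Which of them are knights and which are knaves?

Rosa: knight, Vera: knight, Ravi: knave, Oren: knave

Consider Rosa. Suppose Rosa is a knave.
Then no assignment of the remaining roles makes every statement match its speaker's type — contradiction.
So Rosa is a knight.
Consider Vera. Suppose Vera is a knave.
Then Rosa's statement comes out false, contradicting Rosa being a knight.
So Vera is a knight.
With that fixed, Ravi's statement is false, so Ravi is a knave.
With that fixed, Oren's statement is false, so Oren is a knave.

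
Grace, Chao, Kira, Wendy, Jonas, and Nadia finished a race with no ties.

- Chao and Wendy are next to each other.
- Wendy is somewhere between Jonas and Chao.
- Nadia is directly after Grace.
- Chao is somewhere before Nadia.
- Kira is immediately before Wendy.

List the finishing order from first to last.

Jonas, Kira, Wendy, Chao, Grace, Nadia

From clues 1–2: Wendy is in {2,3,4,5}.
From clues 1–4: Wendy is in {2,3}.
From clues 1–5: Jonas → place 1, Kira → place 2, Wendy → place 3, Chao → place 4, Grace → place 5, Nadia → place 6.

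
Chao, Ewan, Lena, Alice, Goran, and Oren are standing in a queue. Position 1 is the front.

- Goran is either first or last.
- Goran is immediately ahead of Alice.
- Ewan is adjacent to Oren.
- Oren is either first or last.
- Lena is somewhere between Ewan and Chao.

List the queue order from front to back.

From clue 1: Goran is in {1,6}.
From clues 1–2: Goran → position 1, Alice → position 2.
From clues 1–3: Chao is in {3,4,5,6}.
From clues 1–4: Ewan → position 5, Oren → position 6.
From clues 1–5: Chao → position 3, Lena → position 4.

Goran, Alice, Chao, Lena, Ewan, Oren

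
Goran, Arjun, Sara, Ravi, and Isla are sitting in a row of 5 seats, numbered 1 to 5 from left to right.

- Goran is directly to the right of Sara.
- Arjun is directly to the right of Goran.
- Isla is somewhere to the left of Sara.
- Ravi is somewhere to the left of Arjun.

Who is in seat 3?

Sara

With clues 1–2, Isla and Ravi are ruled out for seat 3.
With clues 1–3, Arjun is ruled out for seat 3.
With clues 1–4, Goran is ruled out for seat 3.
So seat 3 is Sara.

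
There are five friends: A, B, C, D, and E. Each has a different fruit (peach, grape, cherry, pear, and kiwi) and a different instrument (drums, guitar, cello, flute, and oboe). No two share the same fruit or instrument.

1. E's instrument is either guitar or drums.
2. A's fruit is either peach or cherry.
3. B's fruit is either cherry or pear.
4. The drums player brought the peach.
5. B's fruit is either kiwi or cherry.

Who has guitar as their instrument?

E

With clues 1–5, A, B, C, and D are impossible for the one with instrument guitar.
That leaves E.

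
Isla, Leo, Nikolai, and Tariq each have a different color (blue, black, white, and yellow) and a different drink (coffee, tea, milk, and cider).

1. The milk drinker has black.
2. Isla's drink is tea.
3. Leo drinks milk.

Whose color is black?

With clues 1–2, Isla is impossible for the one with color black.
With clues 1–3, Nikolai and Tariq are impossible for the one with color black.
That leaves Leo.

Leo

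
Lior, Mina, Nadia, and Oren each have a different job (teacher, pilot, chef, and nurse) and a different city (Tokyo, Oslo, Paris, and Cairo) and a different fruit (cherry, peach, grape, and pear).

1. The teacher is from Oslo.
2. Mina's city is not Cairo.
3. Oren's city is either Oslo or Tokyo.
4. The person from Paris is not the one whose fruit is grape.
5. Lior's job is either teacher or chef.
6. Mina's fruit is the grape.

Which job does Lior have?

chef

With clues 1–5, nurse and pilot are impossible for Lior's job.
With clues 1–6, teacher is impossible for Lior's job.
That leaves chef.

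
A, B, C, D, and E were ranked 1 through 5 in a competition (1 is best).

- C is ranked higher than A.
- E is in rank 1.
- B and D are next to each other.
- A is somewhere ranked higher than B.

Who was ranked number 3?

A

With clues 1–2, E is ruled out for rank 3.
With clues 1–3, C is ruled out for rank 3.
With clues 1–4, B and D are ruled out for rank 3.
So rank 3 is A.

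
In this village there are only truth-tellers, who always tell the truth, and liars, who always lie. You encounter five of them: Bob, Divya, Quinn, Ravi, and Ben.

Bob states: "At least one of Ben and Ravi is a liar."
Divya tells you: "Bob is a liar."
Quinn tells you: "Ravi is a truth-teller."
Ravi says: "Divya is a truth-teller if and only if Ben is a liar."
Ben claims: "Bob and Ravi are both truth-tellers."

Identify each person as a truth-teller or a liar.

Consider Bob. Suppose Bob is a liar.
Then no assignment of the remaining roles makes every statement match its speaker's type — contradiction.
So Bob is a truth-teller.
With that fixed, Divya's statement is false, so Divya is a liar.
Consider Quinn. Suppose Quinn is a truth-teller.
Then no assignment of the remaining roles makes every statement match its speaker's type — contradiction.
So Quinn is a liar.
Consider Ravi. Suppose Ravi is a truth-teller.
Then Quinn's statement comes out true, contradicting Quinn being a liar.
So Ravi is a liar.
With that fixed, Ben's statement is false, so Ben is a liar.

Bob: truth-teller, Divya: liar, Quinn: liar, Ravi: liar, Ben: liar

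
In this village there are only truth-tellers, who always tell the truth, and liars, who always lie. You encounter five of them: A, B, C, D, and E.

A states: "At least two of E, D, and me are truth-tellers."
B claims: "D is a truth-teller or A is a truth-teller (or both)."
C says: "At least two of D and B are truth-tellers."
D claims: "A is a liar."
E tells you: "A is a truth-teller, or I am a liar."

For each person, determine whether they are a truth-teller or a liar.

Consider A. Suppose A is a liar.
Then whichever role E has, E's statement has the wrong truth value — contradiction.
So A is a truth-teller.
With that fixed, B's statement is true, so B is a truth-teller.
With that fixed, D's statement is false, so D is a liar.
With that fixed, E's statement is true, so E is a truth-teller.
With that fixed, C's statement is false, so C is a liar.

A: truth-teller, B: truth-teller, C: liar, D: liar, E: truth-teller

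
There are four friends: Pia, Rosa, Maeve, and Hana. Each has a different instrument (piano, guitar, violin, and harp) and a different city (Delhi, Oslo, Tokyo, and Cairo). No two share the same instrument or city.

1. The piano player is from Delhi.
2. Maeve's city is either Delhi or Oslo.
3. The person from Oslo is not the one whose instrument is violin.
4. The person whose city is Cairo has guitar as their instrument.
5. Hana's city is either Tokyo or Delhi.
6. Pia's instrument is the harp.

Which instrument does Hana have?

With clues 1–5, guitar and harp are impossible for Hana's instrument.
With clues 1–6, piano is impossible for Hana's instrument.
That leaves violin.

violin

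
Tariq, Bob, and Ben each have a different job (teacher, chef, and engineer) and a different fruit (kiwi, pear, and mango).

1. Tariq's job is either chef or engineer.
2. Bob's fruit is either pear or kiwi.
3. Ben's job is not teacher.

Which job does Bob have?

With clues 1–3, chef and engineer are impossible for Bob's job.
That leaves teacher.

teacher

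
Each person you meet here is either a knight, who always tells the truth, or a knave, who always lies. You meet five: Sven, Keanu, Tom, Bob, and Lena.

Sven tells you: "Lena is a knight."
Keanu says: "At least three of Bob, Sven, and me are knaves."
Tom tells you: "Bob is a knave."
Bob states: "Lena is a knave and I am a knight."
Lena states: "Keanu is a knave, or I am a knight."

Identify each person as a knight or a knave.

Sven: knight, Keanu: knave, Tom: knight, Bob: knave, Lena: knight

Consider Sven. Suppose Sven is a knave.
Then no assignment of the remaining roles makes every statement match its speaker's type — contradiction.
So Sven is a knight.
With that fixed, Keanu's statement is false, so Keanu is a knave.
With that fixed, Lena's statement is true, so Lena is a knight.
With that fixed, Bob's statement is false, so Bob is a knave.
With that fixed, Tom's statement is true, so Tom is a knight.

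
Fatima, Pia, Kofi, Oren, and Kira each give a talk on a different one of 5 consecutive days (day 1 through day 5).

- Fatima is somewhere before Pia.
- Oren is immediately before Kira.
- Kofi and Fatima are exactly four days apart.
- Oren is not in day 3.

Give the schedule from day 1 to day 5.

Fatima, Oren, Kira, Pia, Kofi

From clue 1: Fatima is in {1,2,3,4}.
From clues 1–3: Fatima → day 1, Kofi → day 5.
From clues 1–4: Oren → day 2, Kira → day 3, Pia → day 4.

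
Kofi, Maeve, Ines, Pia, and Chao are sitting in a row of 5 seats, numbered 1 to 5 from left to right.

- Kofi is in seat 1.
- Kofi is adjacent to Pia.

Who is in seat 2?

Pia

With clue 1, Kofi is ruled out for seat 2.
With clues 1–2, Chao, Ines, and Maeve are ruled out for seat 2.
So seat 2 is Pia.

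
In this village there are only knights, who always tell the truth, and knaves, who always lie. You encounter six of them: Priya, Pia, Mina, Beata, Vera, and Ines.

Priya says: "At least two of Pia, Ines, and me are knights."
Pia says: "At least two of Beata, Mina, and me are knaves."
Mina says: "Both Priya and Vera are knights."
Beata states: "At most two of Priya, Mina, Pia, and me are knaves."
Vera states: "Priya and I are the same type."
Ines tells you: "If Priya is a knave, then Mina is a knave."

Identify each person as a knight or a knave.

Priya: knight, Pia: knave, Mina: knight, Beata: knight, Vera: knight, Ines: knight

Consider Priya. Suppose Priya is a knave.
Then whichever role Vera has, Vera's statement has the wrong truth value — contradiction.
So Priya is a knight.
With that fixed, Ines's statement is true, so Ines is a knight.
Consider Pia. Suppose Pia is a knight.
Then no assignment of the remaining roles makes every statement match its speaker's type — contradiction.
So Pia is a knave.
Consider Mina. Suppose Mina is a knave.
Then Pia's statement comes out true, contradicting Pia being a knave.
So Mina is a knight.
With that fixed, Beata's statement is true, so Beata is a knight.
Consider Vera. Suppose Vera is a knave.
Then Mina's statement comes out false, contradicting Mina being a knight.
So Vera is a knight.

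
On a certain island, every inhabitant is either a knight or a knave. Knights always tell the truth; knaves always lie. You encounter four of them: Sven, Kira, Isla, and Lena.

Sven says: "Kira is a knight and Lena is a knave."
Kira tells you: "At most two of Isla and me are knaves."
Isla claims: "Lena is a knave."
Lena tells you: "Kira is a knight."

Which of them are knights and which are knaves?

Regardless of anyone's role, Kira's statement is true, so Kira is a knight.
With that fixed, Lena's statement is true, so Lena is a knight.
With that fixed, Sven's statement is false, so Sven is a knave.
With that fixed, Isla's statement is false, so Isla is a knave.

Sven: knave, Kira: knight, Isla: knave, Lena: knight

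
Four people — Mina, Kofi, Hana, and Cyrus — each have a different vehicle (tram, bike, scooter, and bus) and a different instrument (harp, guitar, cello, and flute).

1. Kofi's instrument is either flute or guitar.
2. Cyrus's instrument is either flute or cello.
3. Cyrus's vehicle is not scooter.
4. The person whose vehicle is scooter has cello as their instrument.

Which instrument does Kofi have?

Clue 1 rules out cello and harp for Kofi's instrument.
With clues 1–4, flute is impossible for Kofi's instrument.
That leaves guitar.

guitar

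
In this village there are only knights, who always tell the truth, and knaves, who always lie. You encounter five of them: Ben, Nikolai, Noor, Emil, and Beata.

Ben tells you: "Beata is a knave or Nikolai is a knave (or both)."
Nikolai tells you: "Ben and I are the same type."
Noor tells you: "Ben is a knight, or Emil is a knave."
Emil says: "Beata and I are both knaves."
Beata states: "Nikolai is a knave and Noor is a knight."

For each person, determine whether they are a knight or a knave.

Ben: knight, Nikolai: knave, Noor: knight, Emil: knave, Beata: knight

Consider Ben. Suppose Ben is a knave.
Then whichever role Nikolai has, Nikolai's statement has the wrong truth value — contradiction.
So Ben is a knight.
With that fixed, Noor's statement is true, so Noor is a knight.
Consider Nikolai. Suppose Nikolai is a knight.
Then no assignment of the remaining roles makes every statement match its speaker's type — contradiction.
So Nikolai is a knave.
With that fixed, Beata's statement is true, so Beata is a knight.
With that fixed, Emil's statement is false, so Emil is a knave.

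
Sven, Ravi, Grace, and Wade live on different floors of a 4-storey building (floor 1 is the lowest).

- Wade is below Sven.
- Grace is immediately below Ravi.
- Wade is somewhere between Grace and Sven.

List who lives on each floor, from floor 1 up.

From clue 1: Sven is in {2,3,4}.
From clues 1–2: Sven is in {2,4}.
From clues 1–3: Grace → floor 1, Ravi → floor 2, Wade → floor 3, Sven → floor 4.

Grace, Ravi, Wade, Sven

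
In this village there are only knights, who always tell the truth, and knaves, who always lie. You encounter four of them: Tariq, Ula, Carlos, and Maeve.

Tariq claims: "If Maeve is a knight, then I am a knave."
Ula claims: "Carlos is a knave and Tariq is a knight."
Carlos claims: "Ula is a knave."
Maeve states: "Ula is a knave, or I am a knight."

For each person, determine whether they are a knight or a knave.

Consider Tariq. Suppose Tariq is a knave.
Then Tariq's own statement would have to be false, but it can't be — contradiction.
So Tariq is a knight.
Consider Ula. Suppose Ula is a knave.
Then no assignment of the remaining roles makes every statement match its speaker's type — contradiction.
So Ula is a knight.
With that fixed, Carlos's statement is false, so Carlos is a knave.
Consider Maeve. Suppose Maeve is a knight.
Then Tariq's statement comes out false, contradicting Tariq being a knight.
So Maeve is a knave.

Tariq: knight, Ula: knight, Carlos: knave, Maeve: knave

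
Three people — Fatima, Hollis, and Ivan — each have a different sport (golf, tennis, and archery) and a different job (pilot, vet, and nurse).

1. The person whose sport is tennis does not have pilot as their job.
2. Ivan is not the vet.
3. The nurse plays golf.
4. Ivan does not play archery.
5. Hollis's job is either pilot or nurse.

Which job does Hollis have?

pilot

With clues 1–4, nurse is impossible for Hollis's job.
With clues 1–5, vet is impossible for Hollis's job.
That leaves pilot.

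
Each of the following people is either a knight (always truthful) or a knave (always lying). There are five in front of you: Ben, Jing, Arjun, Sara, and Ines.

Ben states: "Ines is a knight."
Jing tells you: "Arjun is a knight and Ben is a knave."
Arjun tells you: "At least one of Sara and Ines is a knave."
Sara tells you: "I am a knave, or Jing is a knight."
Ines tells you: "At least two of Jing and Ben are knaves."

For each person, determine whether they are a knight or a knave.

Ben: knave, Jing: knight, Arjun: knight, Sara: knight, Ines: knave

Consider Ben. Suppose Ben is a knight.
Then no assignment of the remaining roles makes every statement match its speaker's type — contradiction.
So Ben is a knave.
Consider Jing. Suppose Jing is a knave.
Then whichever role Sara has, Sara's statement has the wrong truth value — contradiction.
So Jing is a knight.
With that fixed, Sara's statement is true, so Sara is a knight.
With that fixed, Ines's statement is false, so Ines is a knave.
With that fixed, Arjun's statement is true, so Arjun is a knight.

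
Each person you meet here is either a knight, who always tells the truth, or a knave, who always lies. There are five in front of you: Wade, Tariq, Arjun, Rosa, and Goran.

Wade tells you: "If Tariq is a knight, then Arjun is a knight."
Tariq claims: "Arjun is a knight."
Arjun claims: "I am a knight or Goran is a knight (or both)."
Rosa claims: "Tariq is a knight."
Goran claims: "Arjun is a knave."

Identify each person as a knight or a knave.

Consider Wade. Suppose Wade is a knave.
Then no assignment of the remaining roles makes every statement match its speaker's type — contradiction.
So Wade is a knight.
Consider Tariq. Suppose Tariq is a knave.
Then no assignment of the remaining roles makes every statement match its speaker's type — contradiction.
So Tariq is a knight.
With that fixed, Rosa's statement is true, so Rosa is a knight.
Consider Arjun. Suppose Arjun is a knave.
Then Wade's statement comes out false, contradicting Wade being a knight.
So Arjun is a knight.
With that fixed, Goran's statement is false, so Goran is a knave.

Wade: knight, Tariq: knight, Arjun: knight, Rosa: knight, Goran: knave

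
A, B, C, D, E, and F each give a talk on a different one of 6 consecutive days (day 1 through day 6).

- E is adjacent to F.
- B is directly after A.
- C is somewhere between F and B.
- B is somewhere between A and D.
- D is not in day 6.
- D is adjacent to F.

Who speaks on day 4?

D

With clues 1–3, B is ruled out for day 4.
With clues 1–5, A, E, and F are ruled out for day 4.
With clues 1–6, C is ruled out for day 4.
So day 4 is D.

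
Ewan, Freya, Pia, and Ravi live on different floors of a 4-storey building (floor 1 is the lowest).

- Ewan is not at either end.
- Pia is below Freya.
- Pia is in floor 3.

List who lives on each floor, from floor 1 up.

From clue 1: Ewan is in {2,3}.
From clues 1–3: Ravi → floor 1, Ewan → floor 2, Pia → floor 3, Freya → floor 4.

Ravi, Ewan, Pia, Freya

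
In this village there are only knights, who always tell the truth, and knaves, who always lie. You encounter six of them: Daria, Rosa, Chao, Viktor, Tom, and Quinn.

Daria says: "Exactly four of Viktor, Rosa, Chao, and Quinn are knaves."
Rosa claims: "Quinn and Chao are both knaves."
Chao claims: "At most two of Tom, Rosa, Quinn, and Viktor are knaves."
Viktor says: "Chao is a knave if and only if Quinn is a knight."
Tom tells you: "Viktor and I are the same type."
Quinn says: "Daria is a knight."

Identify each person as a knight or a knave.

Daria: knave, Rosa: knave, Chao: knight, Viktor: knight, Tom: knight, Quinn: knave

Consider Daria. Suppose Daria is a knight.
Then no assignment of the remaining roles makes every statement match its speaker's type — contradiction.
So Daria is a knave.
With that fixed, Quinn's statement is false, so Quinn is a knave.
Consider Rosa. Suppose Rosa is a knight.
Then no assignment of the remaining roles makes every statement match its speaker's type — contradiction.
So Rosa is a knave.
Consider Chao. Suppose Chao is a knave.
Then Rosa's statement comes out true, contradicting Rosa being a knave.
So Chao is a knight.
With that fixed, Viktor's statement is true, so Viktor is a knight.
Consider Tom. Suppose Tom is a knave.
Then Chao's statement comes out false, contradicting Chao being a knight.
So Tom is a knight.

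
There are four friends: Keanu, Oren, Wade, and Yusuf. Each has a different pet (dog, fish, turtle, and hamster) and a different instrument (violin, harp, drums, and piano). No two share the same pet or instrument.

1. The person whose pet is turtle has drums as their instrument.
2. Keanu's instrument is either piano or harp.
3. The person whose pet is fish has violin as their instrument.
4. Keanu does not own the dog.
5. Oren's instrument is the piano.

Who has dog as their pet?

Oren

With clues 1–4, Keanu is impossible for the one with pet dog.
With clues 1–5, Wade and Yusuf are impossible for the one with pet dog.
That leaves Oren.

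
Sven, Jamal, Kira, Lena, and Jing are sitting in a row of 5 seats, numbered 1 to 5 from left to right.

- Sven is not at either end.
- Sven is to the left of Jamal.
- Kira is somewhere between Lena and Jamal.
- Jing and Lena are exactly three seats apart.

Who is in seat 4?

Jing

With clues 1–3, Lena is ruled out for seat 4.
With clues 1–4, Jamal, Kira, and Sven are ruled out for seat 4.
So seat 4 is Jing.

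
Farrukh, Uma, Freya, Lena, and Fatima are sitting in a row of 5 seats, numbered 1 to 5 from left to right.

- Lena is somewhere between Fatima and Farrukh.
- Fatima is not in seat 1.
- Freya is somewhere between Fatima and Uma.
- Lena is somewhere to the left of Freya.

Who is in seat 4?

With clues 1–3, Farrukh, Fatima, and Uma are ruled out for seat 4.
With clues 1–4, Lena is ruled out for seat 4.
So seat 4 is Freya.

Freya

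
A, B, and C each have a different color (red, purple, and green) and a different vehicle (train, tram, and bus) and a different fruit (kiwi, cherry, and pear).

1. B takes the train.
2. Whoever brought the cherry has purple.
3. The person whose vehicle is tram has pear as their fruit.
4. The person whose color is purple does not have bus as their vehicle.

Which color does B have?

purple

With clues 1–4, green and red are impossible for B's color.
That leaves purple.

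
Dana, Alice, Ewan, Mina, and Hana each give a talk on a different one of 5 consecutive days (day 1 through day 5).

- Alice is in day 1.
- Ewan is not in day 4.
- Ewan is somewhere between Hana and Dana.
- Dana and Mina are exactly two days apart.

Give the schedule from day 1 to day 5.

Alice, Dana, Ewan, Mina, Hana

From clue 1: Alice → day 1.
From clues 1–2: Ewan is in {2,3,5}.
From clues 1–3: Ewan → day 3.
From clues 1–4: Dana → day 2, Mina → day 4, Hana → day 5.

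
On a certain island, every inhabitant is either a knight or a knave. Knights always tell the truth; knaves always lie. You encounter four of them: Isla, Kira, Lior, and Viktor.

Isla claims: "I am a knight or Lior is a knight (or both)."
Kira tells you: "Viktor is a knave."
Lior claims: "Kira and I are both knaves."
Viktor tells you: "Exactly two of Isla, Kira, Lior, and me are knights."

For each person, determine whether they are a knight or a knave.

Isla: knave, Kira: knight, Lior: knave, Viktor: knave

Consider Isla. Suppose Isla is a knight.
Then no assignment of the remaining roles makes every statement match its speaker's type — contradiction.
So Isla is a knave.
Consider Kira. Suppose Kira is a knave.
Then whichever role Lior has, Lior's statement has the wrong truth value — contradiction.
So Kira is a knight.
With that fixed, Lior's statement is false, so Lior is a knave.
Consider Viktor. Suppose Viktor is a knight.
Then Kira's statement comes out false, contradicting Kira being a knight.
So Viktor is a knave.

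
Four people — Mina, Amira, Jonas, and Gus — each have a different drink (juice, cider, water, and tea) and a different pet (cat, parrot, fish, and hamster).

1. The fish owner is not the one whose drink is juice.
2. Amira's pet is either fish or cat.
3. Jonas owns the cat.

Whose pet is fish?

Amira

With clues 1–3, Gus, Jonas, and Mina are impossible for the one with pet fish.
That leaves Amira.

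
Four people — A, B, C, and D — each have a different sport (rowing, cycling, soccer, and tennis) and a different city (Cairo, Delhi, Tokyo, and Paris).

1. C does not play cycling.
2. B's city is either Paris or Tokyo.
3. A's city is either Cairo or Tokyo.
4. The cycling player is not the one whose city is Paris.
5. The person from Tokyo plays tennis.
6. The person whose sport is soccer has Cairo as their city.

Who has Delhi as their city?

D

With clues 1–2, B is impossible for the one with city Delhi.
With clues 1–3, A is impossible for the one with city Delhi.
With clues 1–6, C is impossible for the one with city Delhi.
That leaves D.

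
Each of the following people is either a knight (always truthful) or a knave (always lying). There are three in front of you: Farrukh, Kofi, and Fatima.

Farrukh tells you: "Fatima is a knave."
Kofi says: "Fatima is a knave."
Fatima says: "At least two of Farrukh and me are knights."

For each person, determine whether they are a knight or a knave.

Consider Farrukh. Suppose Farrukh is a knave.
Then no assignment of the remaining roles makes every statement match its speaker's type — contradiction.
So Farrukh is a knight.
Consider Kofi. Suppose Kofi is a knave.
Then no assignment of the remaining roles makes every statement match its speaker's type — contradiction.
So Kofi is a knight.
Consider Fatima. Suppose Fatima is a knight.
Then Farrukh's statement comes out false, contradicting Farrukh being a knight.
So Fatima is a knave.

Farrukh: knight, Kofi: knight, Fatima: knave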